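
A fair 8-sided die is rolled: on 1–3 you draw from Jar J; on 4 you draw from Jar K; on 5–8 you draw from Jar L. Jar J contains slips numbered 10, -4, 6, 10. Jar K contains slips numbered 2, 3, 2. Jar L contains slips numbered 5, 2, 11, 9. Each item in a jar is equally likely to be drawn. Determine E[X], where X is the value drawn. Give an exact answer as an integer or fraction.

275/48

E[X | Jar J] = (10 − 4 + 6 + 10)/4 = 11/2
E[X | Jar K] = (2 + 3 + 2)/3 = 7/3
E[X | Jar L] = (5 + 2 + 11 + 9)/4 = 27/4
E[X] = (3/8)·11/2 + (1/8)·7/3 + (1/2)·27/4 = 275/48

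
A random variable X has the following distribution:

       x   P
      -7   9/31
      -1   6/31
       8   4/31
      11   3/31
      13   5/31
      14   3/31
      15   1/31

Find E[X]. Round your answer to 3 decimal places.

3.806

E[X] = (9/31)·(-7) + (6/31)·(-1) + (4/31)·8 + (3/31)·11 + (5/31)·13 + (3/31)·14 + (1/31)·15
     = 118/31 ≈ 3.806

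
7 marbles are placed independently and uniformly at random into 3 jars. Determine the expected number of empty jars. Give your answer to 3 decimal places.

Let Xⱼ=1 if jar j is empty. P(Xⱼ=1) = ((3-1)/3)^7 = 128/2187.
By linearity, E[#empty] = 3·128/2187 = 128/729.
≈ 0.176

0.176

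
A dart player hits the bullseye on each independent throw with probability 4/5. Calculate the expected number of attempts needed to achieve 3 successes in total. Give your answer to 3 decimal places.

3.750

By linearity (sum of 3 independent geometric waits), E[trials] = 3/p = 3/(4/5) = 15/4.
≈ 3.750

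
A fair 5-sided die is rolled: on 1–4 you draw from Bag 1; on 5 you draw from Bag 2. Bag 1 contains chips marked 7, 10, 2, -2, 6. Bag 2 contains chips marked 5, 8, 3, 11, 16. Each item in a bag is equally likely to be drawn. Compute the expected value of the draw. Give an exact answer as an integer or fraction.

27/5

E[X | Bag 1] = (7 + 10 + 2 − 2 + 6)/5 = 23/5
E[X | Bag 2] = (5 + 8 + 3 + 11 + 16)/5 = 43/5
E[X] = (4/5)·23/5 + (1/5)·43/5 = 27/5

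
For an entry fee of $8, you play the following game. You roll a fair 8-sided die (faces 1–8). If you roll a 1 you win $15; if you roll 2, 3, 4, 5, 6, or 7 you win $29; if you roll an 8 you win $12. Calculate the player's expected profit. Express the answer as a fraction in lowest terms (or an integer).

137/8 dollars

E[payout] = (1/8)·12 + (1/8)·15 + (3/4)·29 = 201/8
Expected profit = 201/8 − 8 = 137/8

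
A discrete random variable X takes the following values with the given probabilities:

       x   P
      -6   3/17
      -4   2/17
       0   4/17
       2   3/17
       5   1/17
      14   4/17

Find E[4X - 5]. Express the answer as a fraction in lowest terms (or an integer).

E[4x-5] = (3/17)·(-29) + (2/17)·(-21) + (4/17)·(-5) + (3/17)·3 + (1/17)·15 + (4/17)·51
     = 79/17

79/17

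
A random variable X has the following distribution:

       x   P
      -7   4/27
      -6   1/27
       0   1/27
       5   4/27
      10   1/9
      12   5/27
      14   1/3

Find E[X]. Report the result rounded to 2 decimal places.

E[X] = (4/27)·(-7) + (1/27)·(-6) + (1/27)·0 + (4/27)·5 + (1/9)·10 + (5/27)·12 + (1/3)·14
     = 202/27 ≈ 7.48

7.48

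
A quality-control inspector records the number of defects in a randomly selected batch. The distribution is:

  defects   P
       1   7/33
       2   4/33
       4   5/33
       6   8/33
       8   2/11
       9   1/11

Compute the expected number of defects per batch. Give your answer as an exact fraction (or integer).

158/33

E[X] = (7/33)·1 + (4/33)·2 + (5/33)·4 + (8/33)·6 + (2/11)·8 + (1/11)·9
     = 158/33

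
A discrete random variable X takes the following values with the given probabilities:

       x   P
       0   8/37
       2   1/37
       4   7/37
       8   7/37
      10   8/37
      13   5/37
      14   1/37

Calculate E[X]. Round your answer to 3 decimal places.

6.622

E[X] = (8/37)·0 + (1/37)·2 + (7/37)·4 + (7/37)·8 + (8/37)·10 + (5/37)·13 + (1/37)·14
     = 245/37 ≈ 6.622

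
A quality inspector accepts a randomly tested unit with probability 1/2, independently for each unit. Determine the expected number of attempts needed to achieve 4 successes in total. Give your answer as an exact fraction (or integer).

8

By linearity (sum of 4 independent geometric waits), E[trials] = 4/p = 4/(1/2) = 8.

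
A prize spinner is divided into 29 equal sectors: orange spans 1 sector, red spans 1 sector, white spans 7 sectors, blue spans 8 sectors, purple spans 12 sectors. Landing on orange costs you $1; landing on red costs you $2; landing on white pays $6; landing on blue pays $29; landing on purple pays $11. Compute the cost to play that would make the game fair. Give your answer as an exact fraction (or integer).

403/29 dollars

E[payout] = (1/29)·(-1) + (1/29)·(-2) + (7/29)·6 + (8/29)·29 + (12/29)·11 = 403/29
Fair fee = E[payout] = 403/29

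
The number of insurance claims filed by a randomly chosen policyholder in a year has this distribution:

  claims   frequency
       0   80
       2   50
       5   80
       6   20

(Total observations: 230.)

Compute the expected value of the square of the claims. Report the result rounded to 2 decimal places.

Total = 230, so P(claims=0) = 80/230, etc.
E[X²] = (8/23)·0 + (5/23)·4 + (8/23)·25 + (2/23)·36
     = 292/23 ≈ 12.70

12.70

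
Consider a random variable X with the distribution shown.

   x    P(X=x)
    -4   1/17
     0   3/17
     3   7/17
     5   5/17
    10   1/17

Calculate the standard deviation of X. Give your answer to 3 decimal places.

2.920

E[X] = 52/17, E[X²] = 304/17
Var(X) = E[X²] − (E[X])² = 304/17 − 2704/289 = 2464/289
SD(X) = √(2464/289) ≈ 2.920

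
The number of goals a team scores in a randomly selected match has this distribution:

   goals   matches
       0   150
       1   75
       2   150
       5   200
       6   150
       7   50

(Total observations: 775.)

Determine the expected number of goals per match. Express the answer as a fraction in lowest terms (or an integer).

Total = 775, so P(goals=0) = 150/775, etc.
E[X] = (6/31)·0 + (3/31)·1 + (6/31)·2 + (8/31)·5 + (6/31)·6 + (2/31)·7
     = 105/31

105/31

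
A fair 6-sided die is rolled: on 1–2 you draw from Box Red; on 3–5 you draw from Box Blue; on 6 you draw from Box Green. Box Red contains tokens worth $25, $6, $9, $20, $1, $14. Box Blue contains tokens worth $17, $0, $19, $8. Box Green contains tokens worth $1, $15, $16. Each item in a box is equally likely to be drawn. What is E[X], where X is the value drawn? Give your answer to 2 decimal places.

$11.44

E[X | Box Red] = (25 + 6 + 9 + 20 + 1 + 14)/6 = 25/2
E[X | Box Blue] = (17 + 0 + 19 + 8)/4 = 11
E[X | Box Green] = (1 + 15 + 16)/3 = 32/3
E[X] = (1/3)·25/2 + (1/2)·11 + (1/6)·32/3 = 103/9 ≈ 11.44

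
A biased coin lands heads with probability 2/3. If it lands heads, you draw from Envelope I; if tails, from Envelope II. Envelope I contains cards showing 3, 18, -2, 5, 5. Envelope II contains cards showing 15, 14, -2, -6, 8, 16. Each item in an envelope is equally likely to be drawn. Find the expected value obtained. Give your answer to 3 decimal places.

6.367

E[X | Envelope I] = (3 + 18 − 2 + 5 + 5)/5 = 29/5
E[X | Envelope II] = (15 + 14 − 2 − 6 + 8 + 16)/6 = 15/2
E[X] = (2/3)·29/5 + (1/3)·15/2 = 191/30 ≈ 6.367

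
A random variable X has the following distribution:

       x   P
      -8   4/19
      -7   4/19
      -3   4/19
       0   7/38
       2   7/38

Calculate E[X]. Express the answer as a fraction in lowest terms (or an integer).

-65/19

E[X] = (4/19)·(-8) + (4/19)·(-7) + (4/19)·(-3) + (7/38)·0 + (7/38)·2
     = -65/19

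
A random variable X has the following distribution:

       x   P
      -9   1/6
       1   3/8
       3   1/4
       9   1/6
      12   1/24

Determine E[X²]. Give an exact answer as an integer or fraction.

285/8

E[X²] = (1/6)·81 + (3/8)·1 + (1/4)·9 + (1/6)·81 + (1/24)·144
     = 285/8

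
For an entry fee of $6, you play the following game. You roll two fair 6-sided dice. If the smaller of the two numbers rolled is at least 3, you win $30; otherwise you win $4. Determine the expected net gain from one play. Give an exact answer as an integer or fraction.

86/9 dollars

E[payout] = (5/9)·4 + (4/9)·30 = 140/9
Expected profit = 140/9 − 6 = 86/9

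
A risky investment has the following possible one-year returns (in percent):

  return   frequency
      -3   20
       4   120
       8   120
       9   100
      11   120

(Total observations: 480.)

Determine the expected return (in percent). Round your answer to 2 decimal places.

7.50

Total = 480, so P(return=-3) = 20/480, etc.
E[X] = (1/24)·(-3) + (1/4)·4 + (1/4)·8 + (5/24)·9 + (1/4)·11
     = 15/2 ≈ 7.50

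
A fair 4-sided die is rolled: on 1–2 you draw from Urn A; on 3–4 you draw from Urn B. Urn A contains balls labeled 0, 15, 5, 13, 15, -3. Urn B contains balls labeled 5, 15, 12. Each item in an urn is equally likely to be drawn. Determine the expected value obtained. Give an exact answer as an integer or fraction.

109/12

E[X | Urn A] = (0 + 15 + 5 + 13 + 15 − 3)/6 = 15/2
E[X | Urn B] = (5 + 15 + 12)/3 = 32/3
E[X] = (1/2)·15/2 + (1/2)·32/3 = 109/12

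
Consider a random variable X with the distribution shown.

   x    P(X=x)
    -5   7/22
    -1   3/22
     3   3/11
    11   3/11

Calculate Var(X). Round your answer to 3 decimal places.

E[X] = (7/22)·(-5) + (3/22)·(-1) + (3/11)·3 + (3/11)·11 = 23/11
E[X²] = (7/22)·25 + (3/22)·1 + (3/11)·9 + (3/11)·121 = 479/11
Var(X) = 479/11 − (23/11)² = 4740/121 ≈ 39.174

39.174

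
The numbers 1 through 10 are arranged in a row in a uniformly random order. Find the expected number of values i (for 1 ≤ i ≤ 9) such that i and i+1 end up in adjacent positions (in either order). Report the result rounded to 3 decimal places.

1.800

For each i ∈ {1,…,9}, let Xᵢ = 1 if i and i+1 are adjacent. P(Xᵢ=1) = 2·(10−1)!/10! = 2/10.
By linearity, E[ΣXᵢ] = (9)·(2/10) = 9/5.
≈ 1.800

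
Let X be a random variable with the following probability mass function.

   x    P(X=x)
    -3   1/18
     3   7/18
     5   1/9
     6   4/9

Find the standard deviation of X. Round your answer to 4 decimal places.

2.2250

E[X] = 38/9, E[X²] = 205/9
Var(X) = E[X²] − (E[X])² = 205/9 − 1444/81 = 401/81
SD(X) = √(401/81) ≈ 2.2250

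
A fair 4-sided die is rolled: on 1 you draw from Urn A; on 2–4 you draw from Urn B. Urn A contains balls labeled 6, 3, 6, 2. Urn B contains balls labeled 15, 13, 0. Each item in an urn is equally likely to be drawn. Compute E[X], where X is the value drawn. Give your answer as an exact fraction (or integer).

E[X | Urn A] = (6 + 3 + 6 + 2)/4 = 17/4
E[X | Urn B] = (15 + 13 + 0)/3 = 28/3
E[X] = (1/4)·17/4 + (3/4)·28/3 = 129/16

129/16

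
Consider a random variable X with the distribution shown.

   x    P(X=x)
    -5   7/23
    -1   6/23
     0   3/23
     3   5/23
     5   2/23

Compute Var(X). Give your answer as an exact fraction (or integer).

6092/529

E[X] = (7/23)·(-5) + (6/23)·(-1) + (3/23)·0 + (5/23)·3 + (2/23)·5 = -16/23
E[X²] = (7/23)·25 + (6/23)·1 + (3/23)·0 + (5/23)·9 + (2/23)·25 = 12
Var(X) = 12 − (-16/23)² = 6092/529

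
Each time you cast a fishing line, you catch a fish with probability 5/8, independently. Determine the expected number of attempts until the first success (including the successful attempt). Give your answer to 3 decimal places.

1.600

For a geometric distribution, E[trials] = 1/p = 1/(5/8) = 8/5.
≈ 1.600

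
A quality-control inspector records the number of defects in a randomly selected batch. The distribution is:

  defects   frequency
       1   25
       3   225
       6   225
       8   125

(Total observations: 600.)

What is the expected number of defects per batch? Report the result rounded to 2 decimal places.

Total = 600, so P(defects=1) = 25/600, etc.
E[X] = (1/24)·1 + (3/8)·3 + (3/8)·6 + (5/24)·8
     = 61/12 ≈ 5.08

5.08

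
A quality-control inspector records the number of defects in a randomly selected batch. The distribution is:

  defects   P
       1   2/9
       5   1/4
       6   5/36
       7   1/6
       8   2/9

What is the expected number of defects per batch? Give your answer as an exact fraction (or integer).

E[X] = (2/9)·1 + (1/4)·5 + (5/36)·6 + (1/6)·7 + (2/9)·8
     = 21/4

21/4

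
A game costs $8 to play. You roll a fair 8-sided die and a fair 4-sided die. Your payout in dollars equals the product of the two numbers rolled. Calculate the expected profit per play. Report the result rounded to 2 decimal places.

$3.25

Distribution of the product of the two numbers rolled: 1 w.p. 1/32, 2 w.p. 1/16, 3 w.p. 1/16, 4 w.p. 3/32, 5 w.p. 1/32, 6 w.p. 3/32, …
E[payout] = (1/32)·1 + (1/16)·2 + (1/16)·3 + (3/32)·4 + (1/32)·5 + (3/32)·6 + (1/32)·7 + (3/32)·8 + (1/32)·9 + (1/32)·10 + (3/32)·12 + (1/32)·14 + (1/32)·15 + (1/16)·16 + (1/32)·18 + (1/32)·20 + (1/32)·21 + (1/16)·24 + (1/32)·28 + (1/32)·32 = 45/4
Expected profit = 45/4 − 8 = 13/4 ≈ $3.25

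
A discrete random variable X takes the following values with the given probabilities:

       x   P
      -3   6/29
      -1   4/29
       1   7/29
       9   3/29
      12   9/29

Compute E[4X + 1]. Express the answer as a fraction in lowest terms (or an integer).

509/29

E[4x+1] = (6/29)·(-11) + (4/29)·(-3) + (7/29)·5 + (3/29)·37 + (9/29)·49
     = 509/29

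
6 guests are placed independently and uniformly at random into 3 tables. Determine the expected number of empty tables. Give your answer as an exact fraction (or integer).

64/243

Let Xⱼ=1 if table j is empty. P(Xⱼ=1) = ((3-1)/3)^6 = 64/729.
By linearity, E[#empty] = 3·64/729 = 64/243.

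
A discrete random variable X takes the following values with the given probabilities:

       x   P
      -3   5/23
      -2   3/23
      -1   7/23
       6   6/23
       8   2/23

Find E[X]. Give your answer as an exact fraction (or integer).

E[X] = (5/23)·(-3) + (3/23)·(-2) + (7/23)·(-1) + (6/23)·6 + (2/23)·8
     = 24/23

24/23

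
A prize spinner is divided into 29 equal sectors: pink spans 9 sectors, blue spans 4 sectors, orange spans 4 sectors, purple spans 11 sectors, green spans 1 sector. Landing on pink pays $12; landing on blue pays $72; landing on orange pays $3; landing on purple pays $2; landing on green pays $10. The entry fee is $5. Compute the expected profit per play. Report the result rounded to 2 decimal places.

$10.17

E[payout] = (9/29)·12 + (4/29)·72 + (4/29)·3 + (11/29)·2 + (1/29)·10 = 440/29
Expected profit = 440/29 − 5 = 295/29 ≈ $10.17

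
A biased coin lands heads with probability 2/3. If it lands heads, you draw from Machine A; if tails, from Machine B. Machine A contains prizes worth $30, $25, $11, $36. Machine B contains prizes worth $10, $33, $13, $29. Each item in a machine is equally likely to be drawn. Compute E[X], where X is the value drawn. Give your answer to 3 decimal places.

E[X | Machine A] = (30 + 25 + 11 + 36)/4 = 51/2
E[X | Machine B] = (10 + 33 + 13 + 29)/4 = 85/4
E[X] = (2/3)·51/2 + (1/3)·85/4 = 289/12 ≈ 24.083

$24.083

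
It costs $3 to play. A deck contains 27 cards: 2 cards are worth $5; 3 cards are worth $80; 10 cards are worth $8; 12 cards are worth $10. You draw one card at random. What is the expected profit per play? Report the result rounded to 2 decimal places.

$13.67

E[payout] = (2/27)·5 + (3/27)·80 + (10/27)·8 + (12/27)·10 = 50/3
Expected profit = 50/3 − 3 = 41/3 ≈ $13.67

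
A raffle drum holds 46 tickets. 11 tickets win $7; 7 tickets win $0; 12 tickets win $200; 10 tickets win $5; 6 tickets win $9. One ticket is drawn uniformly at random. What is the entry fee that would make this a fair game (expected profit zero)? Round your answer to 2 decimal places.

E[payout] = (11/46)·7 + (7/46)·0 + (12/46)·200 + (10/46)·5 + (6/46)·9 = 2581/46
Fair fee = E[payout] = 2581/46 ≈ $56.11

$56.11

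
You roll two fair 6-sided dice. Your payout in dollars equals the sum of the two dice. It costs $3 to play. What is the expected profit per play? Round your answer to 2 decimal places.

$4.00

Distribution of the sum of the two dice: 2 w.p. 1/36, 3 w.p. 1/18, 4 w.p. 1/12, 5 w.p. 1/9, 6 w.p. 5/36, 7 w.p. 1/6, …
E[payout] = (1/36)·2 + (1/18)·3 + (1/12)·4 + (1/9)·5 + (5/36)·6 + (1/6)·7 + (5/36)·8 + (1/9)·9 + (1/12)·10 + (1/18)·11 + (1/36)·12 = 7
Expected profit = 7 − 3 = 4 ≈ $4.00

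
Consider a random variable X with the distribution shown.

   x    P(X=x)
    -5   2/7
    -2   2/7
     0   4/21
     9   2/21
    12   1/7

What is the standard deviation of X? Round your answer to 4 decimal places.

6.0204

E[X] = 4/7, E[X²] = 256/7
Var(X) = E[X²] − (E[X])² = 256/7 − 16/49 = 1776/49
SD(X) = √(1776/49) ≈ 6.0204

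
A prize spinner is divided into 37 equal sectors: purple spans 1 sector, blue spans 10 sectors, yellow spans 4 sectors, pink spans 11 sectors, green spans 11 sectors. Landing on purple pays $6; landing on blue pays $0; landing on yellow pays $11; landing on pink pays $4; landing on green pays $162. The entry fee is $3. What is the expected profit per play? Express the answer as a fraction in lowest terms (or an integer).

1765/37 dollars

E[payout] = (1/37)·6 + (10/37)·0 + (4/37)·11 + (11/37)·4 + (11/37)·162 = 1876/37
Expected profit = 1876/37 − 3 = 1765/37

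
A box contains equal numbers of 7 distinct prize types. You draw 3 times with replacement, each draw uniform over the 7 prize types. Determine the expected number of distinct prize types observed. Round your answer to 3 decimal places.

2.592

Let Xⱼ=1 if type j appears at least once. P(Xⱼ=1) = 1 − ((7−1)/7)^3 = 127/343.
E[#distinct] = 7·127/343 = 127/49.
≈ 2.592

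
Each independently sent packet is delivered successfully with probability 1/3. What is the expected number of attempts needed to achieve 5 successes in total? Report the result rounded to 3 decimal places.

By linearity (sum of 5 independent geometric waits), E[trials] = 5/p = 5/(1/3) = 15.
≈ 15.000

15.000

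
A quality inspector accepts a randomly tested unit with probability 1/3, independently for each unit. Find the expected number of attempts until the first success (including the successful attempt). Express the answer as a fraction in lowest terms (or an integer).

For a geometric distribution, E[trials] = 1/p = 1/(1/3) = 3.

3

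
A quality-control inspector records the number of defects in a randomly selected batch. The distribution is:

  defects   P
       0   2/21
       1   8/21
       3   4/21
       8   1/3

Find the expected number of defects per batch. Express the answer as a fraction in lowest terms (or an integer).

76/21

E[X] = (2/21)·0 + (8/21)·1 + (4/21)·3 + (1/3)·8
     = 76/21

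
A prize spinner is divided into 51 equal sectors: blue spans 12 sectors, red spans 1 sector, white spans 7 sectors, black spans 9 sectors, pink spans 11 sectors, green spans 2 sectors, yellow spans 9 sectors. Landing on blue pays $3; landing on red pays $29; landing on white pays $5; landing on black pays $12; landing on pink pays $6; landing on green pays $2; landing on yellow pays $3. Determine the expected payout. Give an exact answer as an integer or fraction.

305/51 dollars

E[payout] = (12/51)·3 + (1/51)·29 + (7/51)·5 + (9/51)·12 + (11/51)·6 + (2/51)·2 + (9/51)·3 = 305/51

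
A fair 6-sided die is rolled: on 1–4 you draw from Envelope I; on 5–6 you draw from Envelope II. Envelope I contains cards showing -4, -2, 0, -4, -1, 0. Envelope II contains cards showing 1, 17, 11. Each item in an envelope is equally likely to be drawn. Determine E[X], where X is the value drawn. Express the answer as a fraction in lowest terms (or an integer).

E[X | Envelope I] = (-4 − 2 + 0 − 4 − 1 + 0)/6 = -11/6
E[X | Envelope II] = (1 + 17 + 11)/3 = 29/3
E[X] = (2/3)·(-11/6) + (1/3)·29/3 = 2

2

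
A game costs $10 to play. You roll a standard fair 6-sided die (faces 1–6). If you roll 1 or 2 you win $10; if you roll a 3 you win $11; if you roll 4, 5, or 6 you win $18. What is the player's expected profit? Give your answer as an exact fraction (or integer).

25/6 dollars

E[payout] = (1/3)·10 + (1/6)·11 + (1/2)·18 = 85/6
Expected profit = 85/6 − 10 = 25/6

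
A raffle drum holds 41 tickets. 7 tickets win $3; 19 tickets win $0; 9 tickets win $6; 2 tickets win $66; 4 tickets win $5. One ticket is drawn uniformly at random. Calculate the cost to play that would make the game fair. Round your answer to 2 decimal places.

$5.54

E[payout] = (7/41)·3 + (19/41)·0 + (9/41)·6 + (2/41)·66 + (4/41)·5 = 227/41
Fair fee = E[payout] = 227/41 ≈ $5.54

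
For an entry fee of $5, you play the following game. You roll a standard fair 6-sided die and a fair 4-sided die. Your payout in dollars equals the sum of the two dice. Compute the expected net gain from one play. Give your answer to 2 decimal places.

Distribution of the sum of the two dice: 2 w.p. 1/24, 3 w.p. 1/12, 4 w.p. 1/8, 5 w.p. 1/6, 6 w.p. 1/6, 7 w.p. 1/6, …
E[payout] = (1/24)·2 + (1/12)·3 + (1/8)·4 + (1/6)·5 + (1/6)·6 + (1/6)·7 + (1/8)·8 + (1/12)·9 + (1/24)·10 = 6
Expected profit = 6 − 5 = 1 ≈ $1.00

$1.00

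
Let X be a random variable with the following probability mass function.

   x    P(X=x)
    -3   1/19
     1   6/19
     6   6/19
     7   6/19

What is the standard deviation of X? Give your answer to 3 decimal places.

3.075

E[X] = 81/19, E[X²] = 525/19
Var(X) = E[X²] − (E[X])² = 525/19 − 6561/361 = 3414/361
SD(X) = √(3414/361) ≈ 3.075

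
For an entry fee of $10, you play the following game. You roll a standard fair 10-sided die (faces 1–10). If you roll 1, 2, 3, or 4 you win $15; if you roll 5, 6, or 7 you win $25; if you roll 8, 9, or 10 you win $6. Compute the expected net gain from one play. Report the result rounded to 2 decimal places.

$5.30

E[payout] = (3/10)·6 + (2/5)·15 + (3/10)·25 = 153/10
Expected profit = 153/10 − 10 = 53/10 ≈ $5.30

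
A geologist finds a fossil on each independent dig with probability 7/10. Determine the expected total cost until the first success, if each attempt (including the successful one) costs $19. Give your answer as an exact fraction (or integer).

190/7 dollars

E[#attempts] = 1/p = 10/7; E[cost] = 19·10/7 = 190/7.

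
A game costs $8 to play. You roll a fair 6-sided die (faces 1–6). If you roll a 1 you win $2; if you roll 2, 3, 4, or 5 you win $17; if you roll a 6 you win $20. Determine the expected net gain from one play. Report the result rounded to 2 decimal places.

E[payout] = (1/6)·2 + (2/3)·17 + (1/6)·20 = 15
Expected profit = 15 − 8 = 7 ≈ $7.00

$7.00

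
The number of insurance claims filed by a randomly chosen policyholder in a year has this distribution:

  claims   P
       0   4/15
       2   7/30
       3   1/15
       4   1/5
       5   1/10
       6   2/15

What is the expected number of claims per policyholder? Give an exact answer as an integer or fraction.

83/30

E[X] = (4/15)·0 + (7/30)·2 + (1/15)·3 + (1/5)·4 + (1/10)·5 + (2/15)·6
     = 83/30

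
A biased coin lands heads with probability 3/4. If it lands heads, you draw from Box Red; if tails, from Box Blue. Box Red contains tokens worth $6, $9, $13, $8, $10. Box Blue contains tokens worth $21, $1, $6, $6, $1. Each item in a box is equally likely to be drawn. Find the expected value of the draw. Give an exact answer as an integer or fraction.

E[X | Box Red] = (6 + 9 + 13 + 8 + 10)/5 = 46/5
E[X | Box Blue] = (21 + 1 + 6 + 6 + 1)/5 = 7
E[X] = (3/4)·46/5 + (1/4)·7 = 173/20

173/20 dollars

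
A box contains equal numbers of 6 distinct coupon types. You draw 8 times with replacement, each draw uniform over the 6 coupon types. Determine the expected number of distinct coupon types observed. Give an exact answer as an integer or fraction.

Let Xⱼ=1 if type j appears at least once. P(Xⱼ=1) = 1 − ((6−1)/6)^8 = 1288991/1679616.
E[#distinct] = 6·1288991/1679616 = 1288991/279936.

1288991/279936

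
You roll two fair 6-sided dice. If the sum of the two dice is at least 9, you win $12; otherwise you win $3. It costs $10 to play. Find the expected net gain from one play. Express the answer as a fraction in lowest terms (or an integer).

E[payout] = (13/18)·3 + (5/18)·12 = 11/2
Expected profit = 11/2 − 10 = -9/2

-9/2 dollars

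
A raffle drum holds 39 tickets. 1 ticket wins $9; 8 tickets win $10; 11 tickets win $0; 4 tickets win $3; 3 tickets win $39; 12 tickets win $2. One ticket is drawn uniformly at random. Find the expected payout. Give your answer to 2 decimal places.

$6.21

E[payout] = (1/39)·9 + (8/39)·10 + (11/39)·0 + (4/39)·3 + (3/39)·39 + (12/39)·2 = 242/39
≈ $6.21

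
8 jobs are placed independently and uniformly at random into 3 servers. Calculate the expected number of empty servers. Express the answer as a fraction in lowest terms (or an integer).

256/2187

Let Xⱼ=1 if server j is empty. P(Xⱼ=1) = ((3-1)/3)^8 = 256/6561.
By linearity, E[#empty] = 3·256/6561 = 256/2187.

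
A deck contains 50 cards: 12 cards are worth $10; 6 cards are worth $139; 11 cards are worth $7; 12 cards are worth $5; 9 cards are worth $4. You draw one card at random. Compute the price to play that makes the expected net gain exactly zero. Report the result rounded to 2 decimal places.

$22.54

E[payout] = (12/50)·10 + (6/50)·139 + (11/50)·7 + (12/50)·5 + (9/50)·4 = 1127/50
Fair fee = E[payout] = 1127/50 ≈ $22.54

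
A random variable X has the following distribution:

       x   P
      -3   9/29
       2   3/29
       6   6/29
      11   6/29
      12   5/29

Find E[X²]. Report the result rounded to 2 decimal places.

E[X²] = (9/29)·9 + (3/29)·4 + (6/29)·36 + (6/29)·121 + (5/29)·144
     = 1755/29 ≈ 60.52

60.52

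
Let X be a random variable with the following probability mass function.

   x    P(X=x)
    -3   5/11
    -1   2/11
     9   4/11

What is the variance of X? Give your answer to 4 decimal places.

E[X] = (5/11)·(-3) + (2/11)·(-1) + (4/11)·9 = 19/11
E[X²] = (5/11)·9 + (2/11)·1 + (4/11)·81 = 371/11
Var(X) = 371/11 − (19/11)² = 3720/121 ≈ 30.7438

30.7438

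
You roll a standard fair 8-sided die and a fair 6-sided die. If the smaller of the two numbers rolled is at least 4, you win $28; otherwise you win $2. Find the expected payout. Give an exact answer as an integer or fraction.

81/8 dollars

E[payout] = (11/16)·2 + (5/16)·28 = 81/8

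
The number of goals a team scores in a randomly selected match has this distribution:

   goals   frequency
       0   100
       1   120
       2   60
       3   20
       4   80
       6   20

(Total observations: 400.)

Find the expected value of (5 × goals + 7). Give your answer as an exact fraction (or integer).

Total = 400, so P(goals=0) = 100/400, etc.
E[5x+7] = (1/4)·7 + (3/10)·12 + (3/20)·17 + (1/20)·22 + (1/5)·27 + (1/20)·37
     = 65/4

65/4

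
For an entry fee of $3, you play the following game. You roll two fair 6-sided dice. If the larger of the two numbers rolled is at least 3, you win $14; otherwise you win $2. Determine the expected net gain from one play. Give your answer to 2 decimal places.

E[payout] = (1/9)·2 + (8/9)·14 = 38/3
Expected profit = 38/3 − 3 = 29/3 ≈ $9.67

$9.67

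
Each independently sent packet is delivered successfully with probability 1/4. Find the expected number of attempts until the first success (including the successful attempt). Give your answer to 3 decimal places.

4.000

For a geometric distribution, E[trials] = 1/p = 1/(1/4) = 4.
≈ 4.000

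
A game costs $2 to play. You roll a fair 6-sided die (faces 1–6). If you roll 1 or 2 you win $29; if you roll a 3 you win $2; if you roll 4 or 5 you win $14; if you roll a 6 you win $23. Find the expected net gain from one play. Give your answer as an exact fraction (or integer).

E[payout] = (1/6)·2 + (1/3)·14 + (1/6)·23 + (1/3)·29 = 37/2
Expected profit = 37/2 − 2 = 33/2

33/2 dollars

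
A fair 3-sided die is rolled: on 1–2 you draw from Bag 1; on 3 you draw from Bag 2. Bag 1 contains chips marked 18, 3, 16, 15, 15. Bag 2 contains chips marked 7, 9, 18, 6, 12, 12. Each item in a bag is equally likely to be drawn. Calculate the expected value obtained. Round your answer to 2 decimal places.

12.49

E[X | Bag 1] = (18 + 3 + 16 + 15 + 15)/5 = 67/5
E[X | Bag 2] = (7 + 9 + 18 + 6 + 12 + 12)/6 = 32/3
E[X] = (2/3)·67/5 + (1/3)·32/3 = 562/45 ≈ 12.49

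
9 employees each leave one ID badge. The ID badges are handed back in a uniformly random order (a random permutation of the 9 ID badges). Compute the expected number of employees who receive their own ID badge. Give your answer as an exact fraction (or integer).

Let Xᵢ = 1 if person i gets their own ID badge. For each i, P(Xᵢ=1) = 1/9.
By linearity of expectation, E[X₁+…+X_9] = 9·(1/9) = 1.

1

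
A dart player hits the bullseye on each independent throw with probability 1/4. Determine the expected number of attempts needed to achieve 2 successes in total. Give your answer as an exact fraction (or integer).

8

By linearity (sum of 2 independent geometric waits), E[trials] = 2/p = 2/(1/4) = 8.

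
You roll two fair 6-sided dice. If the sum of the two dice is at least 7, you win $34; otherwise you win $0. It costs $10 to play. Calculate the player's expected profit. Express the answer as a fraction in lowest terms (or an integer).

E[payout] = (5/12)·0 + (7/12)·34 = 119/6
Expected profit = 119/6 − 10 = 59/6

59/6 dollars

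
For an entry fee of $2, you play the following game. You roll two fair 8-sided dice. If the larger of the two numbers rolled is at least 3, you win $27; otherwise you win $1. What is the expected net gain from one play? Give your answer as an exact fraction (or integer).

E[payout] = (1/16)·1 + (15/16)·27 = 203/8
Expected profit = 203/8 − 2 = 187/8

187/8 dollars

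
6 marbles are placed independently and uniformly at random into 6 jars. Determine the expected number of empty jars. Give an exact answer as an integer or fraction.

Let Xⱼ=1 if jar j is empty. P(Xⱼ=1) = ((6-1)/6)^6 = 15625/46656.
By linearity, E[#empty] = 6·15625/46656 = 15625/7776.

15625/7776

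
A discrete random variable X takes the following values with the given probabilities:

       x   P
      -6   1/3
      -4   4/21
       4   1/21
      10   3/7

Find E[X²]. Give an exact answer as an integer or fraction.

E[X²] = (1/3)·36 + (4/21)·16 + (1/21)·16 + (3/7)·100
     = 176/3

176/3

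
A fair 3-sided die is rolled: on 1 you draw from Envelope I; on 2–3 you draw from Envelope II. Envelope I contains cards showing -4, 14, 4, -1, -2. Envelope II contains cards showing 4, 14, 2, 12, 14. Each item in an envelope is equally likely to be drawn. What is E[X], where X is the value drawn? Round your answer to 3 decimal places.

E[X | Envelope I] = (-4 + 14 + 4 − 1 − 2)/5 = 11/5
E[X | Envelope II] = (4 + 14 + 2 + 12 + 14)/5 = 46/5
E[X] = (1/3)·11/5 + (2/3)·46/5 = 103/15 ≈ 6.867

6.867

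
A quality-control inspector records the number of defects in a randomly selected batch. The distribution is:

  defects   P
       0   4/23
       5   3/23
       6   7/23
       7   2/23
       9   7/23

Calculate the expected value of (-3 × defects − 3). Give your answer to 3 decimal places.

-20.478

E[-3x-3] = (4/23)·(-3) + (3/23)·(-18) + (7/23)·(-21) + (2/23)·(-24) + (7/23)·(-30)
     = -471/23 ≈ -20.478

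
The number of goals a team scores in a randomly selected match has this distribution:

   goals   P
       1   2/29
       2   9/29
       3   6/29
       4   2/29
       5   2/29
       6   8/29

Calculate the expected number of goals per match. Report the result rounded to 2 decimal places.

E[X] = (2/29)·1 + (9/29)·2 + (6/29)·3 + (2/29)·4 + (2/29)·5 + (8/29)·6
     = 104/29 ≈ 3.59

3.59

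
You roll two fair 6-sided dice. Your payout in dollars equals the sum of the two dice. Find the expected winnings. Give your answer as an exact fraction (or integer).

$7

Distribution of the sum of the two dice: 2 w.p. 1/36, 3 w.p. 1/18, 4 w.p. 1/12, 5 w.p. 1/9, 6 w.p. 5/36, 7 w.p. 1/6, …
E[payout] = (1/36)·2 + (1/18)·3 + (1/12)·4 + (1/9)·5 + (5/36)·6 + (1/6)·7 + (5/36)·8 + (1/9)·9 + (1/12)·10 + (1/18)·11 + (1/36)·12 = 7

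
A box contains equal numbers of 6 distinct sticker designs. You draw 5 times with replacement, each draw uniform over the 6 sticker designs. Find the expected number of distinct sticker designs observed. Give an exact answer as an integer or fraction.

4651/1296

Let Xⱼ=1 if type j appears at least once. P(Xⱼ=1) = 1 − ((6−1)/6)^5 = 4651/7776.
E[#distinct] = 6·4651/7776 = 4651/1296.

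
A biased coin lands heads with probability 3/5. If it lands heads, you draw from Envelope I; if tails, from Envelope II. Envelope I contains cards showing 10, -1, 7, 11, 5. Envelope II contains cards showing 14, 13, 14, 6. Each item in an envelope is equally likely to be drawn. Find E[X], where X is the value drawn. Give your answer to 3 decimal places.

8.540

E[X | Envelope I] = (10 − 1 + 7 + 11 + 5)/5 = 32/5
E[X | Envelope II] = (14 + 13 + 14 + 6)/4 = 47/4
E[X] = (3/5)·32/5 + (2/5)·47/4 = 427/50 ≈ 8.540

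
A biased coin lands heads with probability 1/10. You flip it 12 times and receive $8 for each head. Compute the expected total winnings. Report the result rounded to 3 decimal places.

E[#heads] = 12·1/10 = 6/5 (linearity over flips).
E[winnings] = 8·6/5 = 48/5.
≈ 9.600

$9.600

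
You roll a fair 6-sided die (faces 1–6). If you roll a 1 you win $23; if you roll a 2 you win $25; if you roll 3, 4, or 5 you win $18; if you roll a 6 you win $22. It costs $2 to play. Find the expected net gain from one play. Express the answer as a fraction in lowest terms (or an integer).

56/3 dollars

E[payout] = (1/2)·18 + (1/6)·22 + (1/6)·23 + (1/6)·25 = 62/3
Expected profit = 62/3 − 2 = 56/3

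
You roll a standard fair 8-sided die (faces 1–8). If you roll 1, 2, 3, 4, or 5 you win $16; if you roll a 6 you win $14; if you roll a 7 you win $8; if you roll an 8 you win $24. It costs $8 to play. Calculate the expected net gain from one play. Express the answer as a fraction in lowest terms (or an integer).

31/4 dollars

E[payout] = (1/8)·8 + (1/8)·14 + (5/8)·16 + (1/8)·24 = 63/4
Expected profit = 63/4 − 8 = 31/4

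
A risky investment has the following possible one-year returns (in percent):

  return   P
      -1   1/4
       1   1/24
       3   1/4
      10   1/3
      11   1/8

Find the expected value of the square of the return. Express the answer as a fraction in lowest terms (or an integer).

E[X²] = (1/4)·1 + (1/24)·1 + (1/4)·9 + (1/3)·100 + (1/8)·121
     = 51

51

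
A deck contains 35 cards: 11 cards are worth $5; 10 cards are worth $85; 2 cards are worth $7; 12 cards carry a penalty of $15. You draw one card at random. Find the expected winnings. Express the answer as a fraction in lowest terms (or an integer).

739/35 dollars

E[payout] = (11/35)·5 + (10/35)·85 + (2/35)·7 + (12/35)·(-15) = 739/35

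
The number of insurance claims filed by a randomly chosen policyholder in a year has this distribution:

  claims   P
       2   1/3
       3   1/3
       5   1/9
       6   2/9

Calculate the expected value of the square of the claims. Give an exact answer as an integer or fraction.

E[X²] = (1/3)·4 + (1/3)·9 + (1/9)·25 + (2/9)·36
     = 136/9

136/9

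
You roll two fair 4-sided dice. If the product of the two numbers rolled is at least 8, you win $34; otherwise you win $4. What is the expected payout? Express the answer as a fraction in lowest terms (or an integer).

E[payout] = (5/8)·4 + (3/8)·34 = 61/4

61/4 dollars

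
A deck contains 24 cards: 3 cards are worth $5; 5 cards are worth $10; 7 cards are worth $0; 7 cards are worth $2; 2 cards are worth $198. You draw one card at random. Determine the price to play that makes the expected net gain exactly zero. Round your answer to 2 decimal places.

E[payout] = (3/24)·5 + (5/24)·10 + (7/24)·0 + (7/24)·2 + (2/24)·198 = 475/24
Fair fee = E[payout] = 475/24 ≈ $19.79

$19.79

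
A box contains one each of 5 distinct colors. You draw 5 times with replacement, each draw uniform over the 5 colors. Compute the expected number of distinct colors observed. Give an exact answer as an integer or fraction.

2101/625

Let Xⱼ=1 if type j appears at least once. P(Xⱼ=1) = 1 − ((5−1)/5)^5 = 2101/3125.
E[#distinct] = 5·2101/3125 = 2101/625.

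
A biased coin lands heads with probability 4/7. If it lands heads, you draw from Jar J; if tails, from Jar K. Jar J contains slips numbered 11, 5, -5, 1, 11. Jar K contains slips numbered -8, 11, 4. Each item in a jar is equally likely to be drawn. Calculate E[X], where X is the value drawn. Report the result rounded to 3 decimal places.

3.629

E[X | Jar J] = (11 + 5 − 5 + 1 + 11)/5 = 23/5
E[X | Jar K] = (-8 + 11 + 4)/3 = 7/3
E[X] = (4/7)·23/5 + (3/7)·7/3 = 127/35 ≈ 3.629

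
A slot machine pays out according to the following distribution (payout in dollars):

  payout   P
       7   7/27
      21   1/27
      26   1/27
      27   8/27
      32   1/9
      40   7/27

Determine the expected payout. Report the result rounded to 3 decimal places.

$25.481

E[X] = (7/27)·7 + (1/27)·21 + (1/27)·26 + (8/27)·27 + (1/9)·32 + (7/27)·40
     = 688/27 ≈ 25.481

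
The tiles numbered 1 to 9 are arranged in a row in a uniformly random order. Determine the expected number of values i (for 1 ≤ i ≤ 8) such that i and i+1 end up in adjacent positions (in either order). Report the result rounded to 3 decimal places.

For each i ∈ {1,…,8}, let Xᵢ = 1 if i and i+1 are adjacent. P(Xᵢ=1) = 2·(9−1)!/9! = 2/9.
By linearity, E[ΣXᵢ] = (8)·(2/9) = 16/9.
≈ 1.778

1.778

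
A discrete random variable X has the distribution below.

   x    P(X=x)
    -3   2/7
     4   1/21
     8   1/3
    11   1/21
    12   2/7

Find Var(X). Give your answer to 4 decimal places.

E[X] = (2/7)·(-3) + (1/21)·4 + (1/3)·8 + (1/21)·11 + (2/7)·12 = 125/21
E[X²] = (2/7)·9 + (1/21)·16 + (1/3)·64 + (1/21)·121 + (2/7)·144 = 501/7
Var(X) = 501/7 − (125/21)² = 15938/441 ≈ 36.1406

36.1406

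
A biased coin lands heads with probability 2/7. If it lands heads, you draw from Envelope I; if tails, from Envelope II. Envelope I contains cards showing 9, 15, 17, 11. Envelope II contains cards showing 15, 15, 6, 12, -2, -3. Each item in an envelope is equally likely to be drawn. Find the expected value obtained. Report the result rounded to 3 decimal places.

E[X | Envelope I] = (9 + 15 + 17 + 11)/4 = 13
E[X | Envelope II] = (15 + 15 + 6 + 12 − 2 − 3)/6 = 43/6
E[X] = (2/7)·13 + (5/7)·43/6 = 53/6 ≈ 8.833

8.833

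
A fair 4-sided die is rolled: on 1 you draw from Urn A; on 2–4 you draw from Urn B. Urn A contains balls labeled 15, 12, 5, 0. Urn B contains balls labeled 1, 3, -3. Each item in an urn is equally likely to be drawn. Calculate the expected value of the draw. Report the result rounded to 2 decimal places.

E[X | Urn A] = (15 + 12 + 5 + 0)/4 = 8
E[X | Urn B] = (1 + 3 − 3)/3 = 1/3
E[X] = (1/4)·8 + (3/4)·1/3 = 9/4 ≈ 2.25

2.25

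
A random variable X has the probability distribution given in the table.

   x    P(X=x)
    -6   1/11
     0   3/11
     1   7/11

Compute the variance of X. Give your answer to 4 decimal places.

3.9008

E[X] = (1/11)·(-6) + (3/11)·0 + (7/11)·1 = 1/11
E[X²] = (1/11)·36 + (3/11)·0 + (7/11)·1 = 43/11
Var(X) = 43/11 − (1/11)² = 472/121 ≈ 3.9008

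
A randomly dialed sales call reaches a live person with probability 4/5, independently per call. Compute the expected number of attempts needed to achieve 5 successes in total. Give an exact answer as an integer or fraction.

By linearity (sum of 5 independent geometric waits), E[trials] = 5/p = 5/(4/5) = 25/4.

25/4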